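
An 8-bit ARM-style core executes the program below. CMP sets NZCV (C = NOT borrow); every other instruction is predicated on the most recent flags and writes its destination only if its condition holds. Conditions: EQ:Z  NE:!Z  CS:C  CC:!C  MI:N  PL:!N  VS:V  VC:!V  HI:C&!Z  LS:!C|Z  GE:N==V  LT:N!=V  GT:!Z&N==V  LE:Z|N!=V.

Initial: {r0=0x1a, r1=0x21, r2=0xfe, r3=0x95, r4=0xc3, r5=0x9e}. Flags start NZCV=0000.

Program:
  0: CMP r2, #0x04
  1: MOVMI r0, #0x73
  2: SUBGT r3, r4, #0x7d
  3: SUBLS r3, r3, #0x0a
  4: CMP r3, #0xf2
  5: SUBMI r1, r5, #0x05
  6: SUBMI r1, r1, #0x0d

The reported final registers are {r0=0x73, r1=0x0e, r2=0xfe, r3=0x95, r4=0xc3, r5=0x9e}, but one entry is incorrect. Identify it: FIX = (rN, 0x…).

[0] flags=1010 → (cmp)
[1] flags=1010 MI?T → r0=0x73
[2] flags=1010 GT?F → skip
[3] flags=1010 LS?F → skip
[4] flags=1000 → (cmp)
[5] flags=1000 MI?T → r1=0x99
[6] flags=1000 MI?T → r1=0x8c

FIX = (r1, 0x8c)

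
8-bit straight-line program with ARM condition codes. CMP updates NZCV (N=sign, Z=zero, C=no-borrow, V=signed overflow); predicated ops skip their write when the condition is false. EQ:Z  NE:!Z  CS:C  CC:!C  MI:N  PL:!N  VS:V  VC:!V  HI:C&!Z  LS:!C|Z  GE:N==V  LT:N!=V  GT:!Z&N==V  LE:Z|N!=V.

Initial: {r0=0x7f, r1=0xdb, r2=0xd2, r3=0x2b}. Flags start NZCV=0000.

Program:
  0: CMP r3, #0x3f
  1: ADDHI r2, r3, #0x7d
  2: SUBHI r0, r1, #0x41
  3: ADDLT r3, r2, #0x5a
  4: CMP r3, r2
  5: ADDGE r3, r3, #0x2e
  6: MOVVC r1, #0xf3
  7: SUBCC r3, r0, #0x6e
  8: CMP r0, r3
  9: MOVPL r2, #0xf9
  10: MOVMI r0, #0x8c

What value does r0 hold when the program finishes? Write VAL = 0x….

VAL = 0x7f

[0] flags=1000 → (cmp)
[1] flags=1000 HI?F → skip
[2] flags=1000 HI?F → skip
[3] flags=1000 LT?T → r3=0x2c
[4] flags=0000 → (cmp)
[5] flags=0000 GE?T → r3=0x5a
[6] flags=0000 VC?T → r1=0xf3
[7] flags=0000 CC?T → r3=0x11
[8] flags=0010 → (cmp)
[9] flags=0010 PL?T → r2=0xf9
[10] flags=0010 MI?F → skip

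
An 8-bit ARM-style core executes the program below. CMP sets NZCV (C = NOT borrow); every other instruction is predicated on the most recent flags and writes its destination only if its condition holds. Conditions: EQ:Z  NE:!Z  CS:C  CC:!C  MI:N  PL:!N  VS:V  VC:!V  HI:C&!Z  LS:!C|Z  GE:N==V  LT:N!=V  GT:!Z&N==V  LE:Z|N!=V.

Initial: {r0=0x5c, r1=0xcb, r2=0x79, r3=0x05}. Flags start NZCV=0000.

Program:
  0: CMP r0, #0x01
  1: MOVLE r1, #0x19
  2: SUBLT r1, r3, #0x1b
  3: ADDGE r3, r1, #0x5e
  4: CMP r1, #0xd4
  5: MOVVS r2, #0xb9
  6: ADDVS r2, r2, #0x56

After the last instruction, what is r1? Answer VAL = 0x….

0: ✓ CMP  NZCV=0010
1: · MOVLE
2: · SUBLT
3: ✓ ADDGE  r3←0x29
4: ✓ CMP  NZCV=1000
5: · MOVVS
6: · ADDVS

VAL = 0xcb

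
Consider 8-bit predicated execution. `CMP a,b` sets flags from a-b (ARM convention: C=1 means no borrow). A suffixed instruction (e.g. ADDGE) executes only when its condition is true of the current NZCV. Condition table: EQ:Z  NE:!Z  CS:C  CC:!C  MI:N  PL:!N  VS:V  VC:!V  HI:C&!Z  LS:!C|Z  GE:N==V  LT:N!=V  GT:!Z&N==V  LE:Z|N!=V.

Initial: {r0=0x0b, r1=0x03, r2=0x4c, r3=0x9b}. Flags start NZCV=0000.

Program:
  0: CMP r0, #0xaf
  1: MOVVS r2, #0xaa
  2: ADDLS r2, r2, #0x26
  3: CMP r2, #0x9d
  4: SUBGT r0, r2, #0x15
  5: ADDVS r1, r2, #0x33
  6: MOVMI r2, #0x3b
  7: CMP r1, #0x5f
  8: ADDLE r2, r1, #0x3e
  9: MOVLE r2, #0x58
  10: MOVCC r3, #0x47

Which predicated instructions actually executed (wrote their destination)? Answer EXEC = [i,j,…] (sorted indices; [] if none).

0: ✓ CMP  NZCV=0000
1: · MOVVS
2: ✓ ADDLS  r2←0x72
3: ✓ CMP  NZCV=1001
4: ✓ SUBGT  r0←0x5d
5: ✓ ADDVS  r1←0xa5
6: ✓ MOVMI  r2←0x3b
7: ✓ CMP  NZCV=0011
8: ✓ ADDLE  r2←0xe3
9: ✓ MOVLE  r2←0x58
10: · MOVCC

EXEC = [2,4,5,6,8,9]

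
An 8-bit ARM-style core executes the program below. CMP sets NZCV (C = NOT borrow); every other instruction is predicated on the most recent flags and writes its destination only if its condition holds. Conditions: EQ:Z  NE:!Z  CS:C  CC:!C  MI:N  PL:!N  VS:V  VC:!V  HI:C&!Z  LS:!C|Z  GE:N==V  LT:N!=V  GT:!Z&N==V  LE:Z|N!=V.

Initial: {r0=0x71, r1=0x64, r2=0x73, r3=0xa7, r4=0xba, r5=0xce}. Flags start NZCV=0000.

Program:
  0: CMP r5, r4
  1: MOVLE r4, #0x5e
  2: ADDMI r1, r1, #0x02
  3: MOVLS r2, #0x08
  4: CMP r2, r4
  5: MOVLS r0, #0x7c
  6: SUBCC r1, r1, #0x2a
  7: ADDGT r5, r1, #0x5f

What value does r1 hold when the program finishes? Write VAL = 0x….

VAL = 0x3a

[0] flags=0010 → (cmp)
[1] flags=0010 LE?F → skip
[2] flags=0010 MI?F → skip
[3] flags=0010 LS?F → skip
[4] flags=1001 → (cmp)
[5] flags=1001 LS?T → r0=0x7c
[6] flags=1001 CC?T → r1=0x3a
[7] flags=1001 GT?T → r5=0x99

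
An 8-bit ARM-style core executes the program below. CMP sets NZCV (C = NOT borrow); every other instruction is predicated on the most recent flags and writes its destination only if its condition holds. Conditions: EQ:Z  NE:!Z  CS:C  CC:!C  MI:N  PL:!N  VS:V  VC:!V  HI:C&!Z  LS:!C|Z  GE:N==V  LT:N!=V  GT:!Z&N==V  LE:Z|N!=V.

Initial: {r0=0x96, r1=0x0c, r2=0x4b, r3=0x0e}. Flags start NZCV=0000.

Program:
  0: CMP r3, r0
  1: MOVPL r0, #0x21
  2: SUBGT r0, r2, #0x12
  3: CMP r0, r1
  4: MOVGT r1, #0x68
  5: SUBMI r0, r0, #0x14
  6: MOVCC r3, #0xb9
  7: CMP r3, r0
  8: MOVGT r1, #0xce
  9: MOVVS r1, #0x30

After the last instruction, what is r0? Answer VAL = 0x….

0: ✓ CMP  NZCV=0000
1: ✓ MOVPL  r0←0x21
2: ✓ SUBGT  r0←0x39
3: ✓ CMP  NZCV=0010
4: ✓ MOVGT  r1←0x68
5: · SUBMI
6: · MOVCC
7: ✓ CMP  NZCV=1000
8: · MOVGT
9: · MOVVS

VAL = 0x39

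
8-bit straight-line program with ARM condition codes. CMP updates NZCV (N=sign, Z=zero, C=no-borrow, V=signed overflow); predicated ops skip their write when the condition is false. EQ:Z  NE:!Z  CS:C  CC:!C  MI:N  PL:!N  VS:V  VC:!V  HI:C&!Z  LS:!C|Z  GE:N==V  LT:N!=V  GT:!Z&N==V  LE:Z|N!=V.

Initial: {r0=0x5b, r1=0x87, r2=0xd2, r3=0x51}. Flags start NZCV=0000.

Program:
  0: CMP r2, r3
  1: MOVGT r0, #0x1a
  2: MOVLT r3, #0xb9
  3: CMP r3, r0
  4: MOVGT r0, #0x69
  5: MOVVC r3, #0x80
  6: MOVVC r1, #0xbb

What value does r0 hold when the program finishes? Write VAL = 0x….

VAL = 0x5b

[0] flags=1010 → (cmp)
[1] flags=1010 GT?F → skip
[2] flags=1010 LT?T → r3=0xb9
[3] flags=0011 → (cmp)
[4] flags=0011 GT?F → skip
[5] flags=0011 VC?F → skip
[6] flags=0011 VC?F → skip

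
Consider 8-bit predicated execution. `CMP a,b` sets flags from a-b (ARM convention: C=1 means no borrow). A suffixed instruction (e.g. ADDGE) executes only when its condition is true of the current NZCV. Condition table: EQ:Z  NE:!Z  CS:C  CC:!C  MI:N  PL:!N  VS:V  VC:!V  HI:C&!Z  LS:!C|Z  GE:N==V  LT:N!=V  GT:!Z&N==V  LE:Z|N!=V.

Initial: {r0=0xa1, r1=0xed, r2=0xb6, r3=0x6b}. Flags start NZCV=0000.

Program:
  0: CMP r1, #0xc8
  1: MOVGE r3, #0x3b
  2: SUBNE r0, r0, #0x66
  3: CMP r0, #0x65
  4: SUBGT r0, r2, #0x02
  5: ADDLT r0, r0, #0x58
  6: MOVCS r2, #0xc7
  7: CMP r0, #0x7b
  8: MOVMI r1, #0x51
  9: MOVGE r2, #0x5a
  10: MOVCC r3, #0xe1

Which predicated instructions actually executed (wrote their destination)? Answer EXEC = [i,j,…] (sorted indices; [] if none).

[0] flags=0010 → (cmp)
[1] flags=0010 GE?T → r3=0x3b
[2] flags=0010 NE?T → r0=0x3b
[3] flags=1000 → (cmp)
[4] flags=1000 GT?F → skip
[5] flags=1000 LT?T → r0=0x93
[6] flags=1000 CS?F → skip
[7] flags=0011 → (cmp)
[8] flags=0011 MI?F → skip
[9] flags=0011 GE?F → skip
[10] flags=0011 CC?F → skip

EXEC = [1,2,5]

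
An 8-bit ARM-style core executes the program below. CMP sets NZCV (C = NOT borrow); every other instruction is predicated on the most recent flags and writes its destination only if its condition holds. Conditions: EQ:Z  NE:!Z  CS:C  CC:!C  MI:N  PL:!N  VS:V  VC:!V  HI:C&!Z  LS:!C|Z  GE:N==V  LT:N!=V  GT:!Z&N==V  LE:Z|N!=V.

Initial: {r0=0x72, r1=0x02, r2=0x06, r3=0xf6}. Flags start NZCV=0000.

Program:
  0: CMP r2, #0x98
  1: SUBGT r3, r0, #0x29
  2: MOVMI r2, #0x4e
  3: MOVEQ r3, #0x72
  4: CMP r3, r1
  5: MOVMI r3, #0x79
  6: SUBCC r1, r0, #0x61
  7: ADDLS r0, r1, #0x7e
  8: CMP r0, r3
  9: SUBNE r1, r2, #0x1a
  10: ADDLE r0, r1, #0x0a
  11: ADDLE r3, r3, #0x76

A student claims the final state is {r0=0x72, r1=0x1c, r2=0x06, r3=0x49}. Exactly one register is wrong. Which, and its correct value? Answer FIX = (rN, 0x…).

[0] flags=0000 → (cmp)
[1] flags=0000 GT?T → r3=0x49
[2] flags=0000 MI?F → skip
[3] flags=0000 EQ?F → skip
[4] flags=0010 → (cmp)
[5] flags=0010 MI?F → skip
[6] flags=0010 CC?F → skip
[7] flags=0010 LS?F → skip
[8] flags=0010 → (cmp)
[9] flags=0010 NE?T → r1=0xec
[10] flags=0010 LE?F → skip
[11] flags=0010 LE?F → skip

FIX = (r1, 0xec)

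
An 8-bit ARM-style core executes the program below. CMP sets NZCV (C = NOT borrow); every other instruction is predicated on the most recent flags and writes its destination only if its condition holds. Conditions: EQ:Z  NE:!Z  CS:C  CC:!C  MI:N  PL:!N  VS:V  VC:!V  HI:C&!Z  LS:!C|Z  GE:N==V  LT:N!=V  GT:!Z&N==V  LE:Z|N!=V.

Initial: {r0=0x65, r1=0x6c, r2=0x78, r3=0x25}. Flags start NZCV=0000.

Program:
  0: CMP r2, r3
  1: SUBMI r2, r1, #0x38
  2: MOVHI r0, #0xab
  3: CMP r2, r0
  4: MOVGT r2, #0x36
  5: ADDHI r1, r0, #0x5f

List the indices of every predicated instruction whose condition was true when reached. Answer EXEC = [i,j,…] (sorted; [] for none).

EXEC = [2,4]

0: ✓ CMP  NZCV=0010
1: · SUBMI
2: ✓ MOVHI  r0←0xab
3: ✓ CMP  NZCV=1001
4: ✓ MOVGT  r2←0x36
5: · ADDHI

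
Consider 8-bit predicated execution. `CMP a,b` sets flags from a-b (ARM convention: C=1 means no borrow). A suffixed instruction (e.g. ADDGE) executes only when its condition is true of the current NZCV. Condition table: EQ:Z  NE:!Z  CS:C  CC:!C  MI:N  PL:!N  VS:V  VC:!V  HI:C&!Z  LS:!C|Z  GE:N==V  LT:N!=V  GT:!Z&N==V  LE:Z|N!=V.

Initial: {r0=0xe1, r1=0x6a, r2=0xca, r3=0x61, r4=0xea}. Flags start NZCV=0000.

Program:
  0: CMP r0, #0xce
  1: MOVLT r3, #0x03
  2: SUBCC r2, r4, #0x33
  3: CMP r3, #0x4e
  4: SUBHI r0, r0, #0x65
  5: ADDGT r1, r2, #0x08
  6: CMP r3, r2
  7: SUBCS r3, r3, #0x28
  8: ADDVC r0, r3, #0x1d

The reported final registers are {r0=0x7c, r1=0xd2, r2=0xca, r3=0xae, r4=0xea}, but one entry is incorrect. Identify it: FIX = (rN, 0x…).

[0] flags=0010 → (cmp)
[1] flags=0010 LT?F → skip
[2] flags=0010 CC?F → skip
[3] flags=0010 → (cmp)
[4] flags=0010 HI?T → r0=0x7c
[5] flags=0010 GT?T → r1=0xd2
[6] flags=1001 → (cmp)
[7] flags=1001 CS?F → skip
[8] flags=1001 VC?F → skip

FIX = (r3, 0x61)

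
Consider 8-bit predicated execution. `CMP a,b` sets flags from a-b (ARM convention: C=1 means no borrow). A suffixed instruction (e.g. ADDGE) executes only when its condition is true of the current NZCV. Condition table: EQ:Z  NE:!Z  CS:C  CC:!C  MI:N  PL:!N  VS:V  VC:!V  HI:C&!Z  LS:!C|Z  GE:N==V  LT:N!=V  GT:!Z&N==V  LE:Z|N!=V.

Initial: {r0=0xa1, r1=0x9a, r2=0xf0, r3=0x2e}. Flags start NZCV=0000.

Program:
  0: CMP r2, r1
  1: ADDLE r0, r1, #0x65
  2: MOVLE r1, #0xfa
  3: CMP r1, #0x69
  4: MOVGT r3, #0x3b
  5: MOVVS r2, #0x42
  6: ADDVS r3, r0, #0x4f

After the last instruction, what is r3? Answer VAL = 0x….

VAL = 0xf0

0: ✓ CMP  NZCV=0010
1: · ADDLE
2: · MOVLE
3: ✓ CMP  NZCV=0011
4: · MOVGT
5: ✓ MOVVS  r2←0x42
6: ✓ ADDVS  r3←0xf0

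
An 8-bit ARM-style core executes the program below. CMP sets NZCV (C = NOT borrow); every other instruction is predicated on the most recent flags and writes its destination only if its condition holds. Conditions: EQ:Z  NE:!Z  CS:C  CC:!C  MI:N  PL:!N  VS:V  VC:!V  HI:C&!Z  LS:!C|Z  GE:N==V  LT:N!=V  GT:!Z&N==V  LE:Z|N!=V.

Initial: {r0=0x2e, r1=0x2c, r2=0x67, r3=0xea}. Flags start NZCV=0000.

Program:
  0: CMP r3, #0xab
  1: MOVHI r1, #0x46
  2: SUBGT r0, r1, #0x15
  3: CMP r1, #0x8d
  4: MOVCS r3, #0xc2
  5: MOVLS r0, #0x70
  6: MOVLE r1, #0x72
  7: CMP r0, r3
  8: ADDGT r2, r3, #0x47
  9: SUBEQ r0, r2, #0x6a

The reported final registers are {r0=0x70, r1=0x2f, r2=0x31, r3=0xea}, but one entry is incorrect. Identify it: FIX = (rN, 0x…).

[0] flags=0010 → (cmp)
[1] flags=0010 HI?T → r1=0x46
[2] flags=0010 GT?T → r0=0x31
[3] flags=1001 → (cmp)
[4] flags=1001 CS?F → skip
[5] flags=1001 LS?T → r0=0x70
[6] flags=1001 LE?F → skip
[7] flags=1001 → (cmp)
[8] flags=1001 GT?T → r2=0x31
[9] flags=1001 EQ?F → skip

FIX = (r1, 0x46)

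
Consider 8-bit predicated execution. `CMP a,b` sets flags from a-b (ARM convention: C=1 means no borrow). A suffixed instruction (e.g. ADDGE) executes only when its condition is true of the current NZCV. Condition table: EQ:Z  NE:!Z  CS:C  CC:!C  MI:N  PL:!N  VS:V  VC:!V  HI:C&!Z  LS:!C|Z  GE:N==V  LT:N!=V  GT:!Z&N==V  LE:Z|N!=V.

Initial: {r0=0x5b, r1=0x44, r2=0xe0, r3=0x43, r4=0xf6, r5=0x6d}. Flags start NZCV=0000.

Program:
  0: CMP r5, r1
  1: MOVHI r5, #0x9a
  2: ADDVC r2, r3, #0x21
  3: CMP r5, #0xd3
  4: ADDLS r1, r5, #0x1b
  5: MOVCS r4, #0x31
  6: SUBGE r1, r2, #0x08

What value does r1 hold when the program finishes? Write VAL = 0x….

[0] flags=0010 → (cmp)
[1] flags=0010 HI?T → r5=0x9a
[2] flags=0010 VC?T → r2=0x64
[3] flags=1000 → (cmp)
[4] flags=1000 LS?T → r1=0xb5
[5] flags=1000 CS?F → skip
[6] flags=1000 GE?F → skip

VAL = 0xb5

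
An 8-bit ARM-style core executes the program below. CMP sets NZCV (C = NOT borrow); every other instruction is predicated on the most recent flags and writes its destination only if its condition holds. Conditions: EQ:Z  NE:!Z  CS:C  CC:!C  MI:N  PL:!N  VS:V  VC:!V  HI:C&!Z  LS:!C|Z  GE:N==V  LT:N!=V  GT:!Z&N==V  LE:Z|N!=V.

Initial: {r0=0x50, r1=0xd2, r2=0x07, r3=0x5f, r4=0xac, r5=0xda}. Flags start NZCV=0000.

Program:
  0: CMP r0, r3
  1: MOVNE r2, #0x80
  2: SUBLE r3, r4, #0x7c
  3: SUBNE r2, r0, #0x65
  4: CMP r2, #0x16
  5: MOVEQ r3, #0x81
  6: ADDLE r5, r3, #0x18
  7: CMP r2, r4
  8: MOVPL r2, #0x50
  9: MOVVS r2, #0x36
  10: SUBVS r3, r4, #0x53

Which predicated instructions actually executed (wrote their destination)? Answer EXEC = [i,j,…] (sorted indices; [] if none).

EXEC = [1,2,3,6,8]

[0] flags=1000 → (cmp)
[1] flags=1000 NE?T → r2=0x80
[2] flags=1000 LE?T → r3=0x30
[3] flags=1000 NE?T → r2=0xeb
[4] flags=1010 → (cmp)
[5] flags=1010 EQ?F → skip
[6] flags=1010 LE?T → r5=0x48
[7] flags=0010 → (cmp)
[8] flags=0010 PL?T → r2=0x50
[9] flags=0010 VS?F → skip
[10] flags=0010 VS?F → skip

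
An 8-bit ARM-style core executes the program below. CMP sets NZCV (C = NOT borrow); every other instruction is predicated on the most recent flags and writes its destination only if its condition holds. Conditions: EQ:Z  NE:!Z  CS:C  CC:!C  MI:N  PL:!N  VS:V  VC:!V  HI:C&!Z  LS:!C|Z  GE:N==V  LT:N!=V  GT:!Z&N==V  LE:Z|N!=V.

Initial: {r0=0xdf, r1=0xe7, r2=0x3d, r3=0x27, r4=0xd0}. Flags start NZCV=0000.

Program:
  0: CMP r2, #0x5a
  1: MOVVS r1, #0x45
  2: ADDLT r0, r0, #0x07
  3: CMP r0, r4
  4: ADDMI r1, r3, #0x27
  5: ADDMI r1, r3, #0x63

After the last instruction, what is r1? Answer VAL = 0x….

[0] flags=1000 → (cmp)
[1] flags=1000 VS?F → skip
[2] flags=1000 LT?T → r0=0xe6
[3] flags=0010 → (cmp)
[4] flags=0010 MI?F → skip
[5] flags=0010 MI?F → skip

VAL = 0xe7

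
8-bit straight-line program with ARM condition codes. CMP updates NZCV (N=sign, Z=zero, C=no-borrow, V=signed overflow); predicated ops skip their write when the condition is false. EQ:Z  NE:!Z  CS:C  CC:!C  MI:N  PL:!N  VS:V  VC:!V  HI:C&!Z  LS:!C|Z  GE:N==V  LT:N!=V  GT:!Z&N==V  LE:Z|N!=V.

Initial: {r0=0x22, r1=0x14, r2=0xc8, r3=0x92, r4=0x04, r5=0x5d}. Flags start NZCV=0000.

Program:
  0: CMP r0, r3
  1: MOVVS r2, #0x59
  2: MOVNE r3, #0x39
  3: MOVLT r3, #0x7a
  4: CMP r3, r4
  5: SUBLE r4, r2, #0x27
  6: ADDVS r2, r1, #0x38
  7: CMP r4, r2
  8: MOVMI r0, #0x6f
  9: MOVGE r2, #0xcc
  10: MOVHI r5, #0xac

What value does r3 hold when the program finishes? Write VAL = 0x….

[0] flags=1001 → (cmp)
[1] flags=1001 VS?T → r2=0x59
[2] flags=1001 NE?T → r3=0x39
[3] flags=1001 LT?F → skip
[4] flags=0010 → (cmp)
[5] flags=0010 LE?F → skip
[6] flags=0010 VS?F → skip
[7] flags=1000 → (cmp)
[8] flags=1000 MI?T → r0=0x6f
[9] flags=1000 GE?F → skip
[10] flags=1000 HI?F → skip

VAL = 0x39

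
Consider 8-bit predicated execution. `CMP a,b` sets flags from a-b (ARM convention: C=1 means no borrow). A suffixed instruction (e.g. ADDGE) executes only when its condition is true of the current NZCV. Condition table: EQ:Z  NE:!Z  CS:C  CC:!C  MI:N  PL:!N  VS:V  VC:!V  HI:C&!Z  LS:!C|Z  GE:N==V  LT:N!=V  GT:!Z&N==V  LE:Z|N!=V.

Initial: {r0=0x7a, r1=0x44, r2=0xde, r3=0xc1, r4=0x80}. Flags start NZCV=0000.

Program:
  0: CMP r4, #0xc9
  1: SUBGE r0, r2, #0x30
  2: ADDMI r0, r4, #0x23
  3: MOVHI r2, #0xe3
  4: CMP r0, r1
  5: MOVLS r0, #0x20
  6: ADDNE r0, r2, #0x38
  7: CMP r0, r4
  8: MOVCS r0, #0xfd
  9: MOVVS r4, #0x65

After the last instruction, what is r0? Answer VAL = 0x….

VAL = 0x16

0: ✓ CMP  NZCV=1000
1: · SUBGE
2: ✓ ADDMI  r0←0xa3
3: · MOVHI
4: ✓ CMP  NZCV=0011
5: · MOVLS
6: ✓ ADDNE  r0←0x16
7: ✓ CMP  NZCV=1001
8: · MOVCS
9: ✓ MOVVS  r4←0x65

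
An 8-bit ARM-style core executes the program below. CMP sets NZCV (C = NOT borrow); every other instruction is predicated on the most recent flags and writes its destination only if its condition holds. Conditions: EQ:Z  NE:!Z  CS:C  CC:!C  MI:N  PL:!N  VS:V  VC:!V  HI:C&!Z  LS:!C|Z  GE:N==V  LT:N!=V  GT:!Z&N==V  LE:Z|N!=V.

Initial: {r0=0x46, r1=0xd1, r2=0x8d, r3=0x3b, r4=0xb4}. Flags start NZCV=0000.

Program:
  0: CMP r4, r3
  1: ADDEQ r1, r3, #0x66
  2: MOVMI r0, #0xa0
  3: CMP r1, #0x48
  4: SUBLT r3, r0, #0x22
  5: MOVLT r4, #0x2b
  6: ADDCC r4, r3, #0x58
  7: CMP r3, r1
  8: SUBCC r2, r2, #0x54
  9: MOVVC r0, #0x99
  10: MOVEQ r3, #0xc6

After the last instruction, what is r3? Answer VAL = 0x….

0: ✓ CMP  NZCV=0011
1: · ADDEQ
2: · MOVMI
3: ✓ CMP  NZCV=1010
4: ✓ SUBLT  r3←0x24
5: ✓ MOVLT  r4←0x2b
6: · ADDCC
7: ✓ CMP  NZCV=0000
8: ✓ SUBCC  r2←0x39
9: ✓ MOVVC  r0←0x99
10: · MOVEQ

VAL = 0x24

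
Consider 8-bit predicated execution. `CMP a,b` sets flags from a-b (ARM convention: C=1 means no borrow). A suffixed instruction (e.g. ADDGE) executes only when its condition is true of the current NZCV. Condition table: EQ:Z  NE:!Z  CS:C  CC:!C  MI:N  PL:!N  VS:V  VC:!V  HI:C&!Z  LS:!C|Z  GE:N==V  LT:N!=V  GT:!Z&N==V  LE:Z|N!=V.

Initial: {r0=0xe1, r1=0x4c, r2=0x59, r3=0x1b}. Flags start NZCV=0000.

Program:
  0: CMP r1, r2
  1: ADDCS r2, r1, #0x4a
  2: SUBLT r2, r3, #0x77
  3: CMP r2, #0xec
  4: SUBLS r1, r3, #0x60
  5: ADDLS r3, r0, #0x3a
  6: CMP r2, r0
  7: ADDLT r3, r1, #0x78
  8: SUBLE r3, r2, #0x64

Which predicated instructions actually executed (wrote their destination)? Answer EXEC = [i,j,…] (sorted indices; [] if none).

0: ✓ CMP  NZCV=1000
1: · ADDCS
2: ✓ SUBLT  r2←0xa4
3: ✓ CMP  NZCV=1000
4: ✓ SUBLS  r1←0xbb
5: ✓ ADDLS  r3←0x1b
6: ✓ CMP  NZCV=1000
7: ✓ ADDLT  r3←0x33
8: ✓ SUBLE  r3←0x40

EXEC = [2,4,5,7,8]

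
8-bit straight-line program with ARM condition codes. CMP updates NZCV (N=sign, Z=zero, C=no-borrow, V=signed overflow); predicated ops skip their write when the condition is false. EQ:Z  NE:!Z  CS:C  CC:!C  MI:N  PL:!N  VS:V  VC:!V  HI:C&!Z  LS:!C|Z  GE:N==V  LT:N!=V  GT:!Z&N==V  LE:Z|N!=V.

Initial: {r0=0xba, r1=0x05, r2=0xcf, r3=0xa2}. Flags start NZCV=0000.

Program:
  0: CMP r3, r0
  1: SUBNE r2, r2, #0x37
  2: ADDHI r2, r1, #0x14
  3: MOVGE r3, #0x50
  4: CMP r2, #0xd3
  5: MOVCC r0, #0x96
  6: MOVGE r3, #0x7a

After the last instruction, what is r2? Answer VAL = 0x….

VAL = 0x98

0: ✓ CMP  NZCV=1000
1: ✓ SUBNE  r2←0x98
2: · ADDHI
3: · MOVGE
4: ✓ CMP  NZCV=1000
5: ✓ MOVCC  r0←0x96
6: · MOVGE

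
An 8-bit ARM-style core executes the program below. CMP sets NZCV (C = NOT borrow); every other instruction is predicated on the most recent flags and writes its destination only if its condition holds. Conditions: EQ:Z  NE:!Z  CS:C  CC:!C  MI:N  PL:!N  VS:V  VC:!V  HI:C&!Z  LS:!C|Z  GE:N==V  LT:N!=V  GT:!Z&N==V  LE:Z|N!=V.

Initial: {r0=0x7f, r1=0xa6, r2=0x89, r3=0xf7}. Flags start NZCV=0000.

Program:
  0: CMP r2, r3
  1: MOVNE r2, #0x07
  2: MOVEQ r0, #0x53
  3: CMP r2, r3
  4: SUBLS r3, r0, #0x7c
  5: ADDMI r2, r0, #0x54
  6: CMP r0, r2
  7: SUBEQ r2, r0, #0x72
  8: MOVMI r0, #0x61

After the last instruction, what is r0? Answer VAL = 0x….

VAL = 0x7f

0: ✓ CMP  NZCV=1000
1: ✓ MOVNE  r2←0x07
2: · MOVEQ
3: ✓ CMP  NZCV=0000
4: ✓ SUBLS  r3←0x03
5: · ADDMI
6: ✓ CMP  NZCV=0010
7: · SUBEQ
8: · MOVMI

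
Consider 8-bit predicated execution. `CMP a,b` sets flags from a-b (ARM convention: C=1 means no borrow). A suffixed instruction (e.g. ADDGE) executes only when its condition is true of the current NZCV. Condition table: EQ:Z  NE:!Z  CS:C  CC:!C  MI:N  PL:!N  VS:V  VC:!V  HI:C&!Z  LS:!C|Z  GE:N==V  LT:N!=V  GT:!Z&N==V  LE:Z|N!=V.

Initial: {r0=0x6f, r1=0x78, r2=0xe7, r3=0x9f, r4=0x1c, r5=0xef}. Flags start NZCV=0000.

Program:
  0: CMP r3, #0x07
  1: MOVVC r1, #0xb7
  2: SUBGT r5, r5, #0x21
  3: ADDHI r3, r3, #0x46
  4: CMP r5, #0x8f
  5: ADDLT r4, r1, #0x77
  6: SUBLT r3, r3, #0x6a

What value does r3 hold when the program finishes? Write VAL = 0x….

[0] flags=1010 → (cmp)
[1] flags=1010 VC?T → r1=0xb7
[2] flags=1010 GT?F → skip
[3] flags=1010 HI?T → r3=0xe5
[4] flags=0010 → (cmp)
[5] flags=0010 LT?F → skip
[6] flags=0010 LT?F → skip

VAL = 0xe5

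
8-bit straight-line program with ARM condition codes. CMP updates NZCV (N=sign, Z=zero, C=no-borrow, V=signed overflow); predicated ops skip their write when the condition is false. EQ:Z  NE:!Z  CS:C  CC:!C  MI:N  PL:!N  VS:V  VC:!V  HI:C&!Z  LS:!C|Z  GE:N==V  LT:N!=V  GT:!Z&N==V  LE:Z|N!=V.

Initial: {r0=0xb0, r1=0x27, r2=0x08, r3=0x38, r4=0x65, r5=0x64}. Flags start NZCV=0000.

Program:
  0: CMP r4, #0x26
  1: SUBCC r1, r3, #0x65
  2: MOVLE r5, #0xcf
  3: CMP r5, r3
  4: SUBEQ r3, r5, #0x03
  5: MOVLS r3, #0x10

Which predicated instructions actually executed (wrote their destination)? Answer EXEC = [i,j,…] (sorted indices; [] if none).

0: ✓ CMP  NZCV=0010
1: · SUBCC
2: · MOVLE
3: ✓ CMP  NZCV=0010
4: · SUBEQ
5: · MOVLS

EXEC = []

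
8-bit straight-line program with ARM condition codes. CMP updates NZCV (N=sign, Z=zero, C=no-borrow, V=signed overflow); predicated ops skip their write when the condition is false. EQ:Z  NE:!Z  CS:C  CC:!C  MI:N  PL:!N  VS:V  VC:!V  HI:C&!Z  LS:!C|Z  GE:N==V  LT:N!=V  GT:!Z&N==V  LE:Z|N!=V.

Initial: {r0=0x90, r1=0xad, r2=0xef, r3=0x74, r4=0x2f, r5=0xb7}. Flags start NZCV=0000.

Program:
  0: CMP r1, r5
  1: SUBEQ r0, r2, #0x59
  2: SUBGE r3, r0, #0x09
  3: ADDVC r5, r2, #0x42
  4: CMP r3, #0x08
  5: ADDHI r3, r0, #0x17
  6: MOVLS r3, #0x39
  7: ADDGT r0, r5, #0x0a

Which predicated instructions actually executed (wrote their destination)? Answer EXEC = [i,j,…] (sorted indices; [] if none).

EXEC = [3,5,7]

0: ✓ CMP  NZCV=1000
1: · SUBEQ
2: · SUBGE
3: ✓ ADDVC  r5←0x31
4: ✓ CMP  NZCV=0010
5: ✓ ADDHI  r3←0xa7
6: · MOVLS
7: ✓ ADDGT  r0←0x3b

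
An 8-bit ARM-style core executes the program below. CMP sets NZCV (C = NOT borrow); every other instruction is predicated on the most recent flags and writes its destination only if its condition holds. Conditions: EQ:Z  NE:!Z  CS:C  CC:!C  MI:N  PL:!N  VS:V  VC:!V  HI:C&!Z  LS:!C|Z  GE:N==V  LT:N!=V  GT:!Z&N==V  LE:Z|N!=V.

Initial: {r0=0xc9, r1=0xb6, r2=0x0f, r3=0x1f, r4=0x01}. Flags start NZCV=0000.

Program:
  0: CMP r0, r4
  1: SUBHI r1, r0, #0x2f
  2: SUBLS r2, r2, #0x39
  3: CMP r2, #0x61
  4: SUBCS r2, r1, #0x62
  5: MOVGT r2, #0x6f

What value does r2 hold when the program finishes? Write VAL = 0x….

0: ✓ CMP  NZCV=1010
1: ✓ SUBHI  r1←0x9a
2: · SUBLS
3: ✓ CMP  NZCV=1000
4: · SUBCS
5: · MOVGT

VAL = 0x0f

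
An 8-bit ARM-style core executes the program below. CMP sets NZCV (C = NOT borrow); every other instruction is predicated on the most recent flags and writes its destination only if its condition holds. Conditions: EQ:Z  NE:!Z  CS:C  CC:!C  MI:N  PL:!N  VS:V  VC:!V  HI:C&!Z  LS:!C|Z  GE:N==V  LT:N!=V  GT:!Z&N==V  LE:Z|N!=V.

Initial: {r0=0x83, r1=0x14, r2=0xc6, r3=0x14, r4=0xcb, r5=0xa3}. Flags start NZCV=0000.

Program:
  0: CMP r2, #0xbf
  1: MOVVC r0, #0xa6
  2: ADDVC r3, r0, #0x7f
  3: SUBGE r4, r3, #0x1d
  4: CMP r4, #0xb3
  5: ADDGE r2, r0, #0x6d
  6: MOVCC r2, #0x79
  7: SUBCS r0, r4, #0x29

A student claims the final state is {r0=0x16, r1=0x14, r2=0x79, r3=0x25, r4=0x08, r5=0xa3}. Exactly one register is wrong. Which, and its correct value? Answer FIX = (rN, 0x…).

[0] flags=0010 → (cmp)
[1] flags=0010 VC?T → r0=0xa6
[2] flags=0010 VC?T → r3=0x25
[3] flags=0010 GE?T → r4=0x08
[4] flags=0000 → (cmp)
[5] flags=0000 GE?T → r2=0x13
[6] flags=0000 CC?T → r2=0x79
[7] flags=0000 CS?F → skip

FIX = (r0, 0xa6)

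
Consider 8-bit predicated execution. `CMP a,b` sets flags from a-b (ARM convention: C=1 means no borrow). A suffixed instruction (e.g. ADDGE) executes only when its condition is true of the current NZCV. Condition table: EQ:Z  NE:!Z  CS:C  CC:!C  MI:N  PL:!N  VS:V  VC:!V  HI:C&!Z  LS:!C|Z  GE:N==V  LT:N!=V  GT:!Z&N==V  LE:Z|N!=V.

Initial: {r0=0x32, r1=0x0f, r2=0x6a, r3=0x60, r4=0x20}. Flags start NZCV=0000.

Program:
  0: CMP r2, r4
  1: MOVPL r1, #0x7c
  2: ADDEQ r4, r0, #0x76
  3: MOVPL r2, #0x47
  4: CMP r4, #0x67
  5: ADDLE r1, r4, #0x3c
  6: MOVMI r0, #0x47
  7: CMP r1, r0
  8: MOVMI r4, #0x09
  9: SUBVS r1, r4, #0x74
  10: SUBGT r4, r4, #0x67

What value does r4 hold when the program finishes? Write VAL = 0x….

VAL = 0xb9

[0] flags=0010 → (cmp)
[1] flags=0010 PL?T → r1=0x7c
[2] flags=0010 EQ?F → skip
[3] flags=0010 PL?T → r2=0x47
[4] flags=1000 → (cmp)
[5] flags=1000 LE?T → r1=0x5c
[6] flags=1000 MI?T → r0=0x47
[7] flags=0010 → (cmp)
[8] flags=0010 MI?F → skip
[9] flags=0010 VS?F → skip
[10] flags=0010 GT?T → r4=0xb9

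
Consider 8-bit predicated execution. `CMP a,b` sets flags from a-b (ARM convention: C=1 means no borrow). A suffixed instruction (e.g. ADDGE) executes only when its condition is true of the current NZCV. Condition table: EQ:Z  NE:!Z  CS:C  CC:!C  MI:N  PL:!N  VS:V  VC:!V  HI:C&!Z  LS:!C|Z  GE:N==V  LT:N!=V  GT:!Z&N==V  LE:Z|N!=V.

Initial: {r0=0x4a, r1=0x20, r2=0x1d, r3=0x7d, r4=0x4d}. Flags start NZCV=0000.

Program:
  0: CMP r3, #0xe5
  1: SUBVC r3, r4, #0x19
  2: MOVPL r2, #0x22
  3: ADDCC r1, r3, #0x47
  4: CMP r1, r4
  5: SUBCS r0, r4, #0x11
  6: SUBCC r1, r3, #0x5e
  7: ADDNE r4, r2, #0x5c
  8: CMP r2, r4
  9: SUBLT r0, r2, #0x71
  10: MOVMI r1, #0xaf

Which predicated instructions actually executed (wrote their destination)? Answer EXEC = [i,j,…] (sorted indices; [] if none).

EXEC = [3,5,7,9,10]

[0] flags=1001 → (cmp)
[1] flags=1001 VC?F → skip
[2] flags=1001 PL?F → skip
[3] flags=1001 CC?T → r1=0xc4
[4] flags=0011 → (cmp)
[5] flags=0011 CS?T → r0=0x3c
[6] flags=0011 CC?F → skip
[7] flags=0011 NE?T → r4=0x79
[8] flags=1000 → (cmp)
[9] flags=1000 LT?T → r0=0xac
[10] flags=1000 MI?T → r1=0xaf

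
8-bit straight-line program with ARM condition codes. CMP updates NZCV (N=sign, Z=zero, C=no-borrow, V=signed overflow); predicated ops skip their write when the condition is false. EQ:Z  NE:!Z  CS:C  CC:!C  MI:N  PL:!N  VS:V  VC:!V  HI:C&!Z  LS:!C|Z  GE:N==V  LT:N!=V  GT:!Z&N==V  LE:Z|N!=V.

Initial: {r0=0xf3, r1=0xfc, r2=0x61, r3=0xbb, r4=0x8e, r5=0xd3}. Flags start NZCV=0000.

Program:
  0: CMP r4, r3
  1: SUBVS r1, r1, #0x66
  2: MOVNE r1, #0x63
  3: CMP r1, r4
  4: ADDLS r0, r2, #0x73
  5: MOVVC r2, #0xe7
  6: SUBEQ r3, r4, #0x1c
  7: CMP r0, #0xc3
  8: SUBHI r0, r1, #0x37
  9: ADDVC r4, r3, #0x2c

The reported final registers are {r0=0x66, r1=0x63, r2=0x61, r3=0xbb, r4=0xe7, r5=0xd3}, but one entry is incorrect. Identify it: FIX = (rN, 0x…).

0: ✓ CMP  NZCV=1000
1: · SUBVS
2: ✓ MOVNE  r1←0x63
3: ✓ CMP  NZCV=1001
4: ✓ ADDLS  r0←0xd4
5: · MOVVC
6: · SUBEQ
7: ✓ CMP  NZCV=0010
8: ✓ SUBHI  r0←0x2c
9: ✓ ADDVC  r4←0xe7

FIX = (r0, 0x2c)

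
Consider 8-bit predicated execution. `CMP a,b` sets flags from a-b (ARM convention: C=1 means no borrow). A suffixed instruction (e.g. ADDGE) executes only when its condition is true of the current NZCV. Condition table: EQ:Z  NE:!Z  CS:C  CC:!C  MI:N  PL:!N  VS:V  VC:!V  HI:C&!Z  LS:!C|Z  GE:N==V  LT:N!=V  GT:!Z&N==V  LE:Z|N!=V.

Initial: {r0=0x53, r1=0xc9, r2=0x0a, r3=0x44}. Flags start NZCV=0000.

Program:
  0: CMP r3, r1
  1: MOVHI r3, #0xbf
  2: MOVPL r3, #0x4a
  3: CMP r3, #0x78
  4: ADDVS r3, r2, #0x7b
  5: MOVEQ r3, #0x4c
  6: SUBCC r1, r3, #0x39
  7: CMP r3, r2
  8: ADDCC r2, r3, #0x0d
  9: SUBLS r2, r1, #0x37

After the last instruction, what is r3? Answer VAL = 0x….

0: ✓ CMP  NZCV=0000
1: · MOVHI
2: ✓ MOVPL  r3←0x4a
3: ✓ CMP  NZCV=1000
4: · ADDVS
5: · MOVEQ
6: ✓ SUBCC  r1←0x11
7: ✓ CMP  NZCV=0010
8: · ADDCC
9: · SUBLS

VAL = 0x4a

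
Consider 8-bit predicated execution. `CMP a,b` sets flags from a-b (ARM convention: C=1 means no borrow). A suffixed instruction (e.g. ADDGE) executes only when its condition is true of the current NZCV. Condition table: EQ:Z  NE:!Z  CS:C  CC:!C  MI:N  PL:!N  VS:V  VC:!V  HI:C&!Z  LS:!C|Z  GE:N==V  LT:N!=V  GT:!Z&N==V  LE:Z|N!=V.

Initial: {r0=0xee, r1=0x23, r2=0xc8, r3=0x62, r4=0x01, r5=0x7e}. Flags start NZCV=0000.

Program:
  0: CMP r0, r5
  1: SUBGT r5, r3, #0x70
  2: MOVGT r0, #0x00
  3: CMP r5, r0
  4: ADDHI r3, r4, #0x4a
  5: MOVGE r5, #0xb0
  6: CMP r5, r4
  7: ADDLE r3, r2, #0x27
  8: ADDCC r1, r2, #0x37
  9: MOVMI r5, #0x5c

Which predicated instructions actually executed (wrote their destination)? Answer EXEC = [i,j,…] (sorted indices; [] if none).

0: ✓ CMP  NZCV=0011
1: · SUBGT
2: · MOVGT
3: ✓ CMP  NZCV=1001
4: · ADDHI
5: ✓ MOVGE  r5←0xb0
6: ✓ CMP  NZCV=1010
7: ✓ ADDLE  r3←0xef
8: · ADDCC
9: ✓ MOVMI  r5←0x5c

EXEC = [5,7,9]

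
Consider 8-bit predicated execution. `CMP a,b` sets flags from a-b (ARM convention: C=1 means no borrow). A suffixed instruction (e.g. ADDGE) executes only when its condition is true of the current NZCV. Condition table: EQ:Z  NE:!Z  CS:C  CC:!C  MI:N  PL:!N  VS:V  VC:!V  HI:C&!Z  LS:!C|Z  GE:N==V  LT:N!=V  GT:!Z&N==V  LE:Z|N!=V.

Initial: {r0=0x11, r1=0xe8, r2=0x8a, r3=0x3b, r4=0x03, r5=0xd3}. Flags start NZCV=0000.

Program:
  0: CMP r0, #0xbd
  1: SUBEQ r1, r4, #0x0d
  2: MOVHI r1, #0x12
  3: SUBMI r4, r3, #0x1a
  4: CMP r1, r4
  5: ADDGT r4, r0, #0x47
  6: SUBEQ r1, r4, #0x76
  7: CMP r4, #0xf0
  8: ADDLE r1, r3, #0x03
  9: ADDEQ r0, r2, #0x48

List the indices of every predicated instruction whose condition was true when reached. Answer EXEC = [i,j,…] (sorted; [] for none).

[0] flags=0000 → (cmp)
[1] flags=0000 EQ?F → skip
[2] flags=0000 HI?F → skip
[3] flags=0000 MI?F → skip
[4] flags=1010 → (cmp)
[5] flags=1010 GT?F → skip
[6] flags=1010 EQ?F → skip
[7] flags=0000 → (cmp)
[8] flags=0000 LE?F → skip
[9] flags=0000 EQ?F → skip

EXEC = []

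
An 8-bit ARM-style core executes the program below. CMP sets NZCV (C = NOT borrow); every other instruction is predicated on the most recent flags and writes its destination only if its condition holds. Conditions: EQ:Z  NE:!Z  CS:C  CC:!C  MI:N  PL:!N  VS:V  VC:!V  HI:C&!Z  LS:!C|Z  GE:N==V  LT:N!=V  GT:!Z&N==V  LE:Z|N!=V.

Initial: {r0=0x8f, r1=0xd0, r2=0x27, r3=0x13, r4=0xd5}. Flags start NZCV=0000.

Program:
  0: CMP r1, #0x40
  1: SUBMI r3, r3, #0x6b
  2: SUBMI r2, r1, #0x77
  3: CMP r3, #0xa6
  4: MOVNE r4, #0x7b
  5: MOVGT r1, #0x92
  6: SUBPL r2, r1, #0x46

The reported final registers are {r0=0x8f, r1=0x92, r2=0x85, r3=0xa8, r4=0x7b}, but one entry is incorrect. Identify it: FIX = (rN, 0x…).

[0] flags=1010 → (cmp)
[1] flags=1010 MI?T → r3=0xa8
[2] flags=1010 MI?T → r2=0x59
[3] flags=0010 → (cmp)
[4] flags=0010 NE?T → r4=0x7b
[5] flags=0010 GT?T → r1=0x92
[6] flags=0010 PL?T → r2=0x4c

FIX = (r2, 0x4c)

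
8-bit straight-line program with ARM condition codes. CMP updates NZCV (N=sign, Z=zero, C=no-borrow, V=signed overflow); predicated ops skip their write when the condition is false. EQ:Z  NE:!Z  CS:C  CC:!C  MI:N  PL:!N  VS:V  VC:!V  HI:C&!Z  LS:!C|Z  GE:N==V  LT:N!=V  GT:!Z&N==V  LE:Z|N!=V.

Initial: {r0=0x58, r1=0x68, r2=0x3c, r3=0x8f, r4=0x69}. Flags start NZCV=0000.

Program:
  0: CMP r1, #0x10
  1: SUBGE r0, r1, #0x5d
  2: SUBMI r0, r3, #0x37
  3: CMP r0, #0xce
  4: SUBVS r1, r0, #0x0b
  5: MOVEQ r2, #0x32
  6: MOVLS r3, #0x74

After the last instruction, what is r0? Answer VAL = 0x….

VAL = 0x0b

[0] flags=0010 → (cmp)
[1] flags=0010 GE?T → r0=0x0b
[2] flags=0010 MI?F → skip
[3] flags=0000 → (cmp)
[4] flags=0000 VS?F → skip
[5] flags=0000 EQ?F → skip
[6] flags=0000 LS?T → r3=0x74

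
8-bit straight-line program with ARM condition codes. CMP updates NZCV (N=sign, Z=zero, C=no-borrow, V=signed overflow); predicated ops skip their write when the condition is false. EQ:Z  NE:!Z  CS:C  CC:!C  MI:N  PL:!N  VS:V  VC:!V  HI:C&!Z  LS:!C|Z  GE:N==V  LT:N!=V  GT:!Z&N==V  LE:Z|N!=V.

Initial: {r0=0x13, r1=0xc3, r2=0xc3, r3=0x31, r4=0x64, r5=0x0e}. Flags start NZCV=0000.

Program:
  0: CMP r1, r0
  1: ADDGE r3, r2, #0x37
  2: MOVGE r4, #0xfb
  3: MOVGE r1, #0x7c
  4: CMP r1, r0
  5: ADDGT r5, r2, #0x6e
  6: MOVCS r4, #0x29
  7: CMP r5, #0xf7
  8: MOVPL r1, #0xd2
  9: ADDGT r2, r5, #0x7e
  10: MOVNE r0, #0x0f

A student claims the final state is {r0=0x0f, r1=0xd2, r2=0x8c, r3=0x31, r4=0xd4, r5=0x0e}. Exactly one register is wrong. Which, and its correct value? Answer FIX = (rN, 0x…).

FIX = (r4, 0x29)

0: ✓ CMP  NZCV=1010
1: · ADDGE
2: · MOVGE
3: · MOVGE
4: ✓ CMP  NZCV=1010
5: · ADDGT
6: ✓ MOVCS  r4←0x29
7: ✓ CMP  NZCV=0000
8: ✓ MOVPL  r1←0xd2
9: ✓ ADDGT  r2←0x8c
10: ✓ MOVNE  r0←0x0f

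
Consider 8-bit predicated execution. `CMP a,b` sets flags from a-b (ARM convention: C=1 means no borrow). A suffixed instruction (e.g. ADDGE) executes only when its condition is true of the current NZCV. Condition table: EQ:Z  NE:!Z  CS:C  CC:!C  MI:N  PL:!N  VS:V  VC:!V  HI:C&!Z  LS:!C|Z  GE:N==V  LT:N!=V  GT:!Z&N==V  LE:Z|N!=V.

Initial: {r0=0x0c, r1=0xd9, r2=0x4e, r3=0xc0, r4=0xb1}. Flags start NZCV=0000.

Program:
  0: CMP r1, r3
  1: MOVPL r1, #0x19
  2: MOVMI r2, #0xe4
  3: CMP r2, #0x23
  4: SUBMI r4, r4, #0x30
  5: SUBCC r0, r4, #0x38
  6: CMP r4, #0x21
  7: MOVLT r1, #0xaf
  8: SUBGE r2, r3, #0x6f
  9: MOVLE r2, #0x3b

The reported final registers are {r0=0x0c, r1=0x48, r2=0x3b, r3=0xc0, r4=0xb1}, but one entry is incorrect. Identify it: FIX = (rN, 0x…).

0: ✓ CMP  NZCV=0010
1: ✓ MOVPL  r1←0x19
2: · MOVMI
3: ✓ CMP  NZCV=0010
4: · SUBMI
5: · SUBCC
6: ✓ CMP  NZCV=1010
7: ✓ MOVLT  r1←0xaf
8: · SUBGE
9: ✓ MOVLE  r2←0x3b

FIX = (r1, 0xaf)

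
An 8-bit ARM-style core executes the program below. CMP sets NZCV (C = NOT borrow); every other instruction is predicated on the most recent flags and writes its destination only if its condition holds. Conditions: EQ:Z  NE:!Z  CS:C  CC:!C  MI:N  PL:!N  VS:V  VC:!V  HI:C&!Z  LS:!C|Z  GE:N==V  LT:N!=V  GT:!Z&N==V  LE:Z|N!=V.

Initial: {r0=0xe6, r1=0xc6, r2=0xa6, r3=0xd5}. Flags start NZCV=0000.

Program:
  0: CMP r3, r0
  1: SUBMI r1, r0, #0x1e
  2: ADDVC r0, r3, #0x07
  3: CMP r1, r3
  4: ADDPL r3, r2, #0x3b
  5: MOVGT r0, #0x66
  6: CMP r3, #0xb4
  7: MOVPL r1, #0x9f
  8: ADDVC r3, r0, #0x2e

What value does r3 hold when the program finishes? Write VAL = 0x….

VAL = 0x0a

[0] flags=1000 → (cmp)
[1] flags=1000 MI?T → r1=0xc8
[2] flags=1000 VC?T → r0=0xdc
[3] flags=1000 → (cmp)
[4] flags=1000 PL?F → skip
[5] flags=1000 GT?F → skip
[6] flags=0010 → (cmp)
[7] flags=0010 PL?T → r1=0x9f
[8] flags=0010 VC?T → r3=0x0a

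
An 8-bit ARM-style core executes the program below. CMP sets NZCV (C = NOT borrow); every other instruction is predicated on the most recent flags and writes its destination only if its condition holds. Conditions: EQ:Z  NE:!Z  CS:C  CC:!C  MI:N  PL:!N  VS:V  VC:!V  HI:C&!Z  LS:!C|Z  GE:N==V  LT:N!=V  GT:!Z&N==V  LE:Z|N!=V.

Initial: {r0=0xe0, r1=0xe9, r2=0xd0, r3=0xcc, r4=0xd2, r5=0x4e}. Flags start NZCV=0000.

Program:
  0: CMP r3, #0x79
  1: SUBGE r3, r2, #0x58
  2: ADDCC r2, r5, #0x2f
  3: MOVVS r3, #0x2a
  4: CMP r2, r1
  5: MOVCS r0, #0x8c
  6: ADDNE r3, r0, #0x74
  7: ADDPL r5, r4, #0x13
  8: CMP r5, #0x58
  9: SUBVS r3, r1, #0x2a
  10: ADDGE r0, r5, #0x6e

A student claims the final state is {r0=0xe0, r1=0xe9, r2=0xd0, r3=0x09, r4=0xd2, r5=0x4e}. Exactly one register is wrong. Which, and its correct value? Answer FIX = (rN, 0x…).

FIX = (r3, 0x54)

[0] flags=0011 → (cmp)
[1] flags=0011 GE?F → skip
[2] flags=0011 CC?F → skip
[3] flags=0011 VS?T → r3=0x2a
[4] flags=1000 → (cmp)
[5] flags=1000 CS?F → skip
[6] flags=1000 NE?T → r3=0x54
[7] flags=1000 PL?F → skip
[8] flags=1000 → (cmp)
[9] flags=1000 VS?F → skip
[10] flags=1000 GE?F → skip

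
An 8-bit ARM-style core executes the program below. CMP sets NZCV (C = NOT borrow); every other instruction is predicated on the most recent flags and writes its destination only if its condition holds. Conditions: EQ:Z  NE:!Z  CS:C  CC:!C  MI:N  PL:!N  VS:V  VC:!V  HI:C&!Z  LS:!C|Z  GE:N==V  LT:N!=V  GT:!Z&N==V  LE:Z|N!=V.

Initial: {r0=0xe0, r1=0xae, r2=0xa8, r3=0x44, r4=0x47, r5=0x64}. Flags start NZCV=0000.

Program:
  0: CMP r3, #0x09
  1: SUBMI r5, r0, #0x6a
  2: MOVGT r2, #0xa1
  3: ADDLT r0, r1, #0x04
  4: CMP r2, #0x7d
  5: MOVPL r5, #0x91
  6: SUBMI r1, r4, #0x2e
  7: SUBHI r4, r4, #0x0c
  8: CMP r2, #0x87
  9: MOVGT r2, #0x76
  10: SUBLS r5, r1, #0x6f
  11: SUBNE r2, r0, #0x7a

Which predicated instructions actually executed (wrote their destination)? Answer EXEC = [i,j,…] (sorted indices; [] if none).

EXEC = [2,5,7,9,11]

0: ✓ CMP  NZCV=0010
1: · SUBMI
2: ✓ MOVGT  r2←0xa1
3: · ADDLT
4: ✓ CMP  NZCV=0011
5: ✓ MOVPL  r5←0x91
6: · SUBMI
7: ✓ SUBHI  r4←0x3b
8: ✓ CMP  NZCV=0010
9: ✓ MOVGT  r2←0x76
10: · SUBLS
11: ✓ SUBNE  r2←0x66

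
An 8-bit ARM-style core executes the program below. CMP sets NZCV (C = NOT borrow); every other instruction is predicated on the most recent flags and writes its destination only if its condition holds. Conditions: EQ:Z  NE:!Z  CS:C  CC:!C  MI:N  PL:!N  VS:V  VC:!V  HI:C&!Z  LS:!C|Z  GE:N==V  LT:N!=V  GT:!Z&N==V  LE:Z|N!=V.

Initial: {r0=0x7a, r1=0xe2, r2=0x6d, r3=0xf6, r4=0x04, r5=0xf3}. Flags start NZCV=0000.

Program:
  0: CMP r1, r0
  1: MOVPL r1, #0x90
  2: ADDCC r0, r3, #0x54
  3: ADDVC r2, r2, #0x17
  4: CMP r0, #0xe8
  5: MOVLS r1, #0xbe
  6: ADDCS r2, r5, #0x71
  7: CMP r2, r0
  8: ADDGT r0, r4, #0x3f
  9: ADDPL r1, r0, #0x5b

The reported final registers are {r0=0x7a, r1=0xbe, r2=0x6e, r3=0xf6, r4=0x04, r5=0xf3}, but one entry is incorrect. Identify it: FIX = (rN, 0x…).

FIX = (r2, 0x6d)

[0] flags=0011 → (cmp)
[1] flags=0011 PL?T → r1=0x90
[2] flags=0011 CC?F → skip
[3] flags=0011 VC?F → skip
[4] flags=1001 → (cmp)
[5] flags=1001 LS?T → r1=0xbe
[6] flags=1001 CS?F → skip
[7] flags=1000 → (cmp)
[8] flags=1000 GT?F → skip
[9] flags=1000 PL?F → skip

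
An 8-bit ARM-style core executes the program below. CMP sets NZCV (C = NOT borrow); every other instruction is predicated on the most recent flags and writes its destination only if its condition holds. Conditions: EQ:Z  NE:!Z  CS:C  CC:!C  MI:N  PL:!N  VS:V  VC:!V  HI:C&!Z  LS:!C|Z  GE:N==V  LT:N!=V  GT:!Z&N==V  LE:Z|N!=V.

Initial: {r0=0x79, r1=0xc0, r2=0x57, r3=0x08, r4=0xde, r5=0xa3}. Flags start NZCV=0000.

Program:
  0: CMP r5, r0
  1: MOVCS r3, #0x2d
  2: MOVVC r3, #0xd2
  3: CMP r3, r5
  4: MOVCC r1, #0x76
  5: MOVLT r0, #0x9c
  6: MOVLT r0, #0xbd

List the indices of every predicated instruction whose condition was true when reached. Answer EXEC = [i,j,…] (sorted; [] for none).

0: ✓ CMP  NZCV=0011
1: ✓ MOVCS  r3←0x2d
2: · MOVVC
3: ✓ CMP  NZCV=1001
4: ✓ MOVCC  r1←0x76
5: · MOVLT
6: · MOVLT

EXEC = [1,4]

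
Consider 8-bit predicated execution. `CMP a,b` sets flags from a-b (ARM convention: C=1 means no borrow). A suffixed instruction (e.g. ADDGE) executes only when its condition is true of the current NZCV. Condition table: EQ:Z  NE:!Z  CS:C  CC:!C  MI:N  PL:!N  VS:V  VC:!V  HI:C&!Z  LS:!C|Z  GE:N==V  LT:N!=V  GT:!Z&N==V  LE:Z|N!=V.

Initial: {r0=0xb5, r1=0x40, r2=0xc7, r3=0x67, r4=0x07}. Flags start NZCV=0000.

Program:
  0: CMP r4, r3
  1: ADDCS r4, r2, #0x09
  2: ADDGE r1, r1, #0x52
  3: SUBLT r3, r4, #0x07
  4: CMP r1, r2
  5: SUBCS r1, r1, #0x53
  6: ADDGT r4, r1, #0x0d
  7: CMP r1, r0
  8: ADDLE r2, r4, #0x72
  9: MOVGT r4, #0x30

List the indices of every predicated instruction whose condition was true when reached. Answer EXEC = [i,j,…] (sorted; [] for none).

[0] flags=1000 → (cmp)
[1] flags=1000 CS?F → skip
[2] flags=1000 GE?F → skip
[3] flags=1000 LT?T → r3=0x00
[4] flags=0000 → (cmp)
[5] flags=0000 CS?F → skip
[6] flags=0000 GT?T → r4=0x4d
[7] flags=1001 → (cmp)
[8] flags=1001 LE?F → skip
[9] flags=1001 GT?T → r4=0x30

EXEC = [3,6,9]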